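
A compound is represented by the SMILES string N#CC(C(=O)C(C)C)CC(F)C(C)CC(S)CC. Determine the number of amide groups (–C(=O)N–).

0

Scan the SMILES for the amide motif — none present.
Groups that are present: 1 ketone, 1 nitrile, 1 thiol.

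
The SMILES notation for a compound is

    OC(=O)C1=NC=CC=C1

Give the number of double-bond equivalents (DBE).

Degree of unsaturation = (number of rings) + (number of π bonds).
Ring closures in the SMILES: 1.
π bonds: 4 double bonds (each 1 DoU) → 4 DoU from unsaturation.
Total DoU = 1 + 4 = 5.

5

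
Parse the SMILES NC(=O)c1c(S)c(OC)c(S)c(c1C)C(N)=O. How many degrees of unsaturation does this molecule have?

6

Molecular formula: C10H12N2O3S2.
DoU = (2C + 2 + N − H − X) / 2, where X is the halogen count and O/S are ignored.
    = (2·10 + 2 + 2 − 12 − 0) / 2 = 12 / 2 = 6.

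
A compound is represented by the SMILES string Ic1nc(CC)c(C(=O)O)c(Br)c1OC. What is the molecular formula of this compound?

C9H9BrINO3

Walk through each heavy atom and fill implicit hydrogens from standard valence (C 4, N 3, O 2, S 2, halogen 1); for lowercase aromatic atoms, an aromatic c carries 1 H when it has two neighbours and 0 H with three, and aromatic n carries 0 H:
  atom 1: I (halogen, monovalent) → 0 H
  atom 2: aromatic c, 3 neighbours → 0 H
  atom 3: aromatic n, 2 neighbours → 0 H
  atom 4: aromatic c, 3 neighbours → 0 H
  atom 5: C, bond orders sum to 2 (valence 4) → 2 H
  atom 6: C, bond orders sum to 1 (valence 4) → 3 H
  atom 7: aromatic c, 3 neighbours → 0 H
  atom 8: C, bond orders sum to 4 (valence 4) → 0 H
  atom 9: O, bond orders sum to 2 (valence 2) → 0 H
  atom 10: O, bond orders sum to 1 (valence 2) → 1 H
  atom 11: aromatic c, 3 neighbours → 0 H
  atom 12: Br (halogen, monovalent) → 0 H
  atom 13: aromatic c, 3 neighbours → 0 H
  atom 14: O, bond orders sum to 2 (valence 2) → 0 H
  atom 15: C, bond orders sum to 1 (valence 4) → 3 H
Totals → C:9, H:9, Br:1, I:1, N:1, O:3.
In Hill order: C9H9BrINO3.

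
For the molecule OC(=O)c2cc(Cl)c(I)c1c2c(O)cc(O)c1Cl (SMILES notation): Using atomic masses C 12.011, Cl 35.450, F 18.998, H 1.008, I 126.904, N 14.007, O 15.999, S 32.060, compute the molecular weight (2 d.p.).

398.96 g/mol

First, the molecular formula is C11H5Cl2IO4 (counting implicit H from valence).
  C: 11 × 12.011 = 132.121
  Cl: 2 × 35.450 = 70.900
  H: 5 × 1.008 = 5.040
  I: 1 × 126.904 = 126.904
  O: 4 × 15.999 = 63.996
Sum: 11×12.011 + 2×35.450 + 5×1.008 + 1×126.904 + 4×15.999 = 398.961 → 398.96 g/mol.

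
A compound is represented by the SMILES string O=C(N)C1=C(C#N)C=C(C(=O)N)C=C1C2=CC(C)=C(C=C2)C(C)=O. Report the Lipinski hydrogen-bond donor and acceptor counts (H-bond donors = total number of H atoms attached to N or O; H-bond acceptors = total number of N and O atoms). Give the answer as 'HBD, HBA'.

4, 6

Donors: find every N or O and count the H atoms it carries.
  atom 1 (O): bond orders sum to 2 → 0 H
  atom 3 (N): bond orders sum to 1 → 2 H
  atom 7 (N): bond orders sum to 3 → 0 H
  atom 11 (O): bond orders sum to 2 → 0 H
  atom 12 (N): bond orders sum to 1 → 2 H
  atom 24 (O): bond orders sum to 2 → 0 H
Lipinski HBD = 4.
Acceptors: N atoms = 3, O atoms = 3 → HBA = 6.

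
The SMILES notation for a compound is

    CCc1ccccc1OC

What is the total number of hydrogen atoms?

Walk through each heavy atom and fill implicit hydrogens from standard valence (C 4, N 3, O 2, S 2, halogen 1); for lowercase aromatic atoms, an aromatic c carries 1 H when it has two neighbours and 0 H with three, and aromatic n carries 0 H:
  atom 1: C, bond orders sum to 1 (valence 4) → 3 H
  atom 2: C, bond orders sum to 2 (valence 4) → 2 H
  atom 3: aromatic c, 3 neighbours → 0 H
  atom 4: aromatic c, 2 neighbours → 1 H
  atom 5: aromatic c, 2 neighbours → 1 H
  atom 6: aromatic c, 2 neighbours → 1 H
  atom 7: aromatic c, 2 neighbours → 1 H
  atom 8: aromatic c, 3 neighbours → 0 H
  atom 9: O, bond orders sum to 2 (valence 2) → 0 H
  atom 10: C, bond orders sum to 1 (valence 4) → 3 H
Total hydrogens: 12.

12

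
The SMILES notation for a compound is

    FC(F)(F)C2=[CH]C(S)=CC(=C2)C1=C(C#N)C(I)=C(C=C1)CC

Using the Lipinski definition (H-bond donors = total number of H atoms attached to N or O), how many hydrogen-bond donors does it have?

Donors: find every N or O and count the H atoms it carries.
  atom 15 (N): bond orders sum to 3 → 0 H
Lipinski HBD = 0.

0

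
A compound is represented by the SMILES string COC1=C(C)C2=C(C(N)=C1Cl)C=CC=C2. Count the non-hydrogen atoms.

15

Every atom symbol written in the SMILES (organic subset) is one heavy atom; implicit H are not written.
Heavy atoms by element → C:12, Cl:1, N:1, O:1.
Total: 15.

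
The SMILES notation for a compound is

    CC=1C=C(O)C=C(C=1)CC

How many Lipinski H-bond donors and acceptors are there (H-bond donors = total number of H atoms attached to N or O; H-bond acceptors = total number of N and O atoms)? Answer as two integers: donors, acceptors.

1, 1

Donors: find every N or O and count the H atoms it carries.
  atom 5 (O): bond orders sum to 1 → 1 H
Lipinski HBD = 1.
Acceptors: N atoms = 0, O atoms = 1 → HBA = 1.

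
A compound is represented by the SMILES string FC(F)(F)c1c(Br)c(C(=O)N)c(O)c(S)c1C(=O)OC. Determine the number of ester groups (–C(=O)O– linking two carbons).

The ester motif appears at heavy-atom position 17 in the SMILES.
Other groups present: 1 amide, 1 hydroxyl, 1 thiol.
Ester count: 1.

1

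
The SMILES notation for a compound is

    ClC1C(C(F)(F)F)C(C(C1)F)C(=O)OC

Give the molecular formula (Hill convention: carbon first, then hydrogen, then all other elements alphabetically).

Walk through each heavy atom and fill implicit hydrogens from standard valence (C 4, N 3, O 2, S 2, halogen 1):
  atom 1: Cl (halogen, monovalent) → 0 H
  atom 2: C, bond orders sum to 3 (valence 4) → 1 H
  atom 3: C, bond orders sum to 3 (valence 4) → 1 H
  atom 4: C, bond orders sum to 4 (valence 4) → 0 H
  atom 5: F (halogen, monovalent) → 0 H
  atom 6: F (halogen, monovalent) → 0 H
  atom 7: F (halogen, monovalent) → 0 H
  atom 8: C, bond orders sum to 3 (valence 4) → 1 H
  atom 9: C, bond orders sum to 3 (valence 4) → 1 H
  atom 10: C, bond orders sum to 2 (valence 4) → 2 H
  atom 11: F (halogen, monovalent) → 0 H
  atom 12: C, bond orders sum to 4 (valence 4) → 0 H
  atom 13: O, bond orders sum to 2 (valence 2) → 0 H
  atom 14: O, bond orders sum to 2 (valence 2) → 0 H
  atom 15: C, bond orders sum to 1 (valence 4) → 3 H
Totals → C:8, H:9, Cl:1, F:4, O:2.

C8H9ClF4O2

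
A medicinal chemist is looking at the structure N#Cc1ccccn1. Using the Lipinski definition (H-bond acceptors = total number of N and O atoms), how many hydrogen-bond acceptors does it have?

2

N atoms: 2; O atoms: 0.
Lipinski HBA = 2 + 0 = 2.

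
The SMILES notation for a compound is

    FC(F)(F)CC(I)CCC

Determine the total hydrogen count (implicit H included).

Walk through each heavy atom and fill implicit hydrogens from standard valence (C 4, N 3, O 2, S 2, halogen 1):
  atom 1: F (halogen, monovalent) → 0 H
  atom 2: C, bond orders sum to 4 (valence 4) → 0 H
  atom 3: F (halogen, monovalent) → 0 H
  atom 4: F (halogen, monovalent) → 0 H
  atom 5: C, bond orders sum to 2 (valence 4) → 2 H
  atom 6: C, bond orders sum to 3 (valence 4) → 1 H
  atom 7: I (halogen, monovalent) → 0 H
  atom 8: C, bond orders sum to 2 (valence 4) → 2 H
  atom 9: C, bond orders sum to 2 (valence 4) → 2 H
  atom 10: C, bond orders sum to 1 (valence 4) → 3 H
Total hydrogens: 10.

10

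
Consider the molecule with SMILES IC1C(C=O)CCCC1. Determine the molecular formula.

C7H11IO

Walk through each heavy atom and fill implicit hydrogens from standard valence (C 4, N 3, O 2, S 2, halogen 1):
  atom 1: I (halogen, monovalent) → 0 H
  atom 2: C, bond orders sum to 3 (valence 4) → 1 H
  atom 3: C, bond orders sum to 3 (valence 4) → 1 H
  atom 4: C, bond orders sum to 3 (valence 4) → 1 H
  atom 5: O, bond orders sum to 2 (valence 2) → 0 H
  atom 6: C, bond orders sum to 2 (valence 4) → 2 H
  atom 7: C, bond orders sum to 2 (valence 4) → 2 H
  atom 8: C, bond orders sum to 2 (valence 4) → 2 H
  atom 9: C, bond orders sum to 2 (valence 4) → 2 H
Totals → C:7, H:11, I:1, O:1.
In Hill order: C7H11IO.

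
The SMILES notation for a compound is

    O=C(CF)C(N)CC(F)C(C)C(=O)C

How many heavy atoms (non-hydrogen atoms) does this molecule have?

Every atom symbol written in the SMILES (organic subset) is one heavy atom; implicit H are not written.
Heavy atoms by element → C:9, F:2, N:1, O:2.
Total: 14.

14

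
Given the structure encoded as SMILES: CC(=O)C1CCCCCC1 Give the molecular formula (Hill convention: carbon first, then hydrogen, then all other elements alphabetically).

C9H16O

Walk through each heavy atom and fill implicit hydrogens from standard valence (C 4, N 3, O 2, S 2, halogen 1):
  atom 1: C, bond orders sum to 1 (valence 4) → 3 H
  atom 2: C, bond orders sum to 4 (valence 4) → 0 H
  atom 3: O, bond orders sum to 2 (valence 2) → 0 H
  atom 4: C, bond orders sum to 3 (valence 4) → 1 H
  atom 5: C, bond orders sum to 2 (valence 4) → 2 H
  atom 6: C, bond orders sum to 2 (valence 4) → 2 H
  atom 7: C, bond orders sum to 2 (valence 4) → 2 H
  atom 8: C, bond orders sum to 2 (valence 4) → 2 H
  atom 9: C, bond orders sum to 2 (valence 4) → 2 H
  atom 10: C, bond orders sum to 2 (valence 4) → 2 H
Totals → C:9, H:16, O:1.
In Hill order: C9H16O.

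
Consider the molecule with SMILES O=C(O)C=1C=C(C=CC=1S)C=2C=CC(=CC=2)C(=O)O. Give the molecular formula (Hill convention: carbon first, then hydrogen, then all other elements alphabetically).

Walk through each heavy atom and fill implicit hydrogens from standard valence (C 4, N 3, O 2, S 2, halogen 1):
  atom 1: O, bond orders sum to 2 (valence 2) → 0 H
  atom 2: C, bond orders sum to 4 (valence 4) → 0 H
  atom 3: O, bond orders sum to 1 (valence 2) → 1 H
  atom 4: C, bond orders sum to 4 (valence 4) → 0 H
  atom 5: C, bond orders sum to 3 (valence 4) → 1 H
  atom 6: C, bond orders sum to 4 (valence 4) → 0 H
  atom 7: C, bond orders sum to 3 (valence 4) → 1 H
  atom 8: C, bond orders sum to 3 (valence 4) → 1 H
  atom 9: C, bond orders sum to 4 (valence 4) → 0 H
  atom 10: S, bond orders sum to 1 (valence 2) → 1 H
  atom 11: C, bond orders sum to 4 (valence 4) → 0 H
  atom 12: C, bond orders sum to 3 (valence 4) → 1 H
  atom 13: C, bond orders sum to 3 (valence 4) → 1 H
  atom 14: C, bond orders sum to 4 (valence 4) → 0 H
  atom 15: C, bond orders sum to 3 (valence 4) → 1 H
  atom 16: C, bond orders sum to 3 (valence 4) → 1 H
  atom 17: C, bond orders sum to 4 (valence 4) → 0 H
  atom 18: O, bond orders sum to 2 (valence 2) → 0 H
  atom 19: O, bond orders sum to 1 (valence 2) → 1 H
Totals → C:14, H:10, O:4, S:1.
In Hill order: C14H10O4S.

C14H10O4S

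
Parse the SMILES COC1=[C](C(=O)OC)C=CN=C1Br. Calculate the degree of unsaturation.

Degree of unsaturation = (number of rings) + (number of π bonds).
Ring closures in the SMILES: 1.
π bonds: 4 double bonds (each 1 DoU) → 4 DoU from unsaturation.
Total DoU = 1 + 4 = 5.

5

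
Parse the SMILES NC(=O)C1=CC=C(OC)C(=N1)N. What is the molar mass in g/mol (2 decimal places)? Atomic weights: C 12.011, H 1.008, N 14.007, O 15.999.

167.17 g/mol

First, the molecular formula is C7H9N3O2 (counting implicit H from valence).
  C: 7 × 12.011 = 84.077
  H: 9 × 1.008 = 9.072
  N: 3 × 14.007 = 42.021
  O: 2 × 15.999 = 31.998
Sum: 7×12.011 + 9×1.008 + 3×14.007 + 2×15.999 = 167.168 → 167.17 g/mol.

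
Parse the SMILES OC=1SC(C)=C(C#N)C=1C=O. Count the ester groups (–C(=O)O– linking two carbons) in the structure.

Scan the SMILES for the ester motif — none present.
Groups that are present: 1 aldehyde, 1 hydroxyl, 1 nitrile.

0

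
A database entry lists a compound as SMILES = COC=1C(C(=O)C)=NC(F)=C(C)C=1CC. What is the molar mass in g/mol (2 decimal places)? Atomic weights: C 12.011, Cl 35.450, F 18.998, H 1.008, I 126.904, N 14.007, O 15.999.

First, the molecular formula is C11H14FNO2 (counting implicit H from valence).
  C: 11 × 12.011 = 132.121
  F: 1 × 18.998 = 18.998
  H: 14 × 1.008 = 14.112
  N: 1 × 14.007 = 14.007
  O: 2 × 15.999 = 31.998
Sum: 11×12.011 + 1×18.998 + 14×1.008 + 1×14.007 + 2×15.999 = 211.236 → 211.24 g/mol.

211.24 g/mol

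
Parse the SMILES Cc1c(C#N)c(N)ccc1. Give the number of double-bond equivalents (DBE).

Molecular formula: C8H8N2.
DoU = (2C + 2 + N − H − X) / 2, where X is the halogen count and O/S are ignored.
    = (2·8 + 2 + 2 − 8 − 0) / 2 = 12 / 2 = 6.

6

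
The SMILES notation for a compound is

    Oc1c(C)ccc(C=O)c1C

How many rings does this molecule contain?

In SMILES, each pair of matching ring-closure digits denotes one ring-closing bond; the number of such bonds equals the number of independent rings.
Ring-closure bonds here: 1.

1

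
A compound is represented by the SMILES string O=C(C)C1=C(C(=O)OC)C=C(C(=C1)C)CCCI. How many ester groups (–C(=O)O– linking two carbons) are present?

1

The ester motif appears at heavy-atom position 6 in the SMILES.
Other groups present: 1 ketone.
Ester count: 1.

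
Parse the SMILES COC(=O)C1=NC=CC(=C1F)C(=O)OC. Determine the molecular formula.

Walk through each heavy atom and fill implicit hydrogens from standard valence (C 4, N 3, O 2, S 2, halogen 1):
  atom 1: C, bond orders sum to 1 (valence 4) → 3 H
  atom 2: O, bond orders sum to 2 (valence 2) → 0 H
  atom 3: C, bond orders sum to 4 (valence 4) → 0 H
  atom 4: O, bond orders sum to 2 (valence 2) → 0 H
  atom 5: C, bond orders sum to 4 (valence 4) → 0 H
  atom 6: N, bond orders sum to 3 (valence 3) → 0 H
  atom 7: C, bond orders sum to 3 (valence 4) → 1 H
  atom 8: C, bond orders sum to 3 (valence 4) → 1 H
  atom 9: C, bond orders sum to 4 (valence 4) → 0 H
  atom 10: C, bond orders sum to 4 (valence 4) → 0 H
  atom 11: F (halogen, monovalent) → 0 H
  atom 12: C, bond orders sum to 4 (valence 4) → 0 H
  atom 13: O, bond orders sum to 2 (valence 2) → 0 H
  atom 14: O, bond orders sum to 2 (valence 2) → 0 H
  atom 15: C, bond orders sum to 1 (valence 4) → 3 H
Totals → C:9, H:8, F:1, N:1, O:4.

C9H8FNO4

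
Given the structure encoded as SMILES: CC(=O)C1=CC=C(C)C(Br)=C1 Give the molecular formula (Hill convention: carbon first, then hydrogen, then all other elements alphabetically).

Walk through each heavy atom and fill implicit hydrogens from standard valence (C 4, N 3, O 2, S 2, halogen 1):
  atom 1: C, bond orders sum to 1 (valence 4) → 3 H
  atom 2: C, bond orders sum to 4 (valence 4) → 0 H
  atom 3: O, bond orders sum to 2 (valence 2) → 0 H
  atom 4: C, bond orders sum to 4 (valence 4) → 0 H
  atom 5: C, bond orders sum to 3 (valence 4) → 1 H
  atom 6: C, bond orders sum to 3 (valence 4) → 1 H
  atom 7: C, bond orders sum to 4 (valence 4) → 0 H
  atom 8: C, bond orders sum to 1 (valence 4) → 3 H
  atom 9: C, bond orders sum to 4 (valence 4) → 0 H
  atom 10: Br (halogen, monovalent) → 0 H
  atom 11: C, bond orders sum to 3 (valence 4) → 1 H
Totals → C:9, H:9, Br:1, O:1.

C9H9BrO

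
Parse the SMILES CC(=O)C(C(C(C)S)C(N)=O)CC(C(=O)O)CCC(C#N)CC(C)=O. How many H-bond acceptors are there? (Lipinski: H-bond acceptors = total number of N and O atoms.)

N atoms: 2; O atoms: 5.
Lipinski HBA = 2 + 5 = 7.

7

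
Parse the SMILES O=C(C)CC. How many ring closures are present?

0

In SMILES, each pair of matching ring-closure digits denotes one ring-closing bond; the number of such bonds equals the number of independent rings.
Ring-closure bonds here: 0.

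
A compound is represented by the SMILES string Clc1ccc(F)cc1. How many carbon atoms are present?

Count every carbon token in the SMILES (each C, including those in ring-closure positions and inside branches).
Carbon count: 6.

6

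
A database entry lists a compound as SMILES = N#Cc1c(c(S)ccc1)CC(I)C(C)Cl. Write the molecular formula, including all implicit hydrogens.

C11H11ClINS

Walk through each heavy atom and fill implicit hydrogens from standard valence (C 4, N 3, O 2, S 2, halogen 1); for lowercase aromatic atoms, an aromatic c carries 1 H when it has two neighbours and 0 H with three, and aromatic n carries 0 H:
  atom 1: N, bond orders sum to 3 (valence 3) → 0 H
  atom 2: C, bond orders sum to 4 (valence 4) → 0 H
  atom 3: aromatic c, 3 neighbours → 0 H
  atom 4: aromatic c, 3 neighbours → 0 H
  atom 5: aromatic c, 3 neighbours → 0 H
  atom 6: S, bond orders sum to 1 (valence 2) → 1 H
  atom 7: aromatic c, 2 neighbours → 1 H
  atom 8: aromatic c, 2 neighbours → 1 H
  atom 9: aromatic c, 2 neighbours → 1 H
  atom 10: C, bond orders sum to 2 (valence 4) → 2 H
  atom 11: C, bond orders sum to 3 (valence 4) → 1 H
  atom 12: I (halogen, monovalent) → 0 H
  atom 13: C, bond orders sum to 3 (valence 4) → 1 H
  atom 14: C, bond orders sum to 1 (valence 4) → 3 H
  atom 15: Cl (halogen, monovalent) → 0 H
Totals → C:11, H:11, Cl:1, I:1, N:1, S:1.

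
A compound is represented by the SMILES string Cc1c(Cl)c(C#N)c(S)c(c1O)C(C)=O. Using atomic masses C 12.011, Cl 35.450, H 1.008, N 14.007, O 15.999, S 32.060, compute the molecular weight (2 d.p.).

First, the molecular formula is C10H8ClNO2S (counting implicit H from valence).
  C: 10 × 12.011 = 120.110
  Cl: 1 × 35.450 = 35.450
  H: 8 × 1.008 = 8.064
  N: 1 × 14.007 = 14.007
  O: 2 × 15.999 = 31.998
  S: 1 × 32.060 = 32.060
Sum: 10×12.011 + 1×35.450 + 8×1.008 + 1×14.007 + 2×15.999 + 1×32.060 = 241.689 → 241.69 g/mol.

241.69 g/mol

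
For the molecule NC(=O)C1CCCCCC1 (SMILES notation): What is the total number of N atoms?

1

Scan the SMILES for N atoms (remember two-letter symbols like Cl and Br are single atoms).
Nitrogen count: 1.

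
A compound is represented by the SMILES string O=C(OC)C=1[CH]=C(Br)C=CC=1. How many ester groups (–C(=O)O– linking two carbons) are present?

The ester motif appears at heavy-atom position 2 in the SMILES.
Ester count: 1.

1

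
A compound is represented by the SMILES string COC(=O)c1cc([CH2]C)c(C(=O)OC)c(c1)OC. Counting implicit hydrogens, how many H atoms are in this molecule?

16

Walk through each heavy atom and fill implicit hydrogens from standard valence (C 4, N 3, O 2, S 2, halogen 1); for lowercase aromatic atoms, an aromatic c carries 1 H when it has two neighbours and 0 H with three, and aromatic n carries 0 H:
  atom 1: C, bond orders sum to 1 (valence 4) → 3 H
  atom 2: O, bond orders sum to 2 (valence 2) → 0 H
  atom 3: C, bond orders sum to 4 (valence 4) → 0 H
  atom 4: O, bond orders sum to 2 (valence 2) → 0 H
  atom 5: aromatic c, 3 neighbours → 0 H
  atom 6: aromatic c, 2 neighbours → 1 H
  atom 7: aromatic c, 3 neighbours → 0 H
  atom 8: C with explicit H count 2
  atom 9: C, bond orders sum to 1 (valence 4) → 3 H
  atom 10: aromatic c, 3 neighbours → 0 H
  atom 11: C, bond orders sum to 4 (valence 4) → 0 H
  atom 12: O, bond orders sum to 2 (valence 2) → 0 H
  atom 13: O, bond orders sum to 2 (valence 2) → 0 H
  atom 14: C, bond orders sum to 1 (valence 4) → 3 H
  atom 15: aromatic c, 3 neighbours → 0 H
  atom 16: aromatic c, 2 neighbours → 1 H
  atom 17: O, bond orders sum to 2 (valence 2) → 0 H
  atom 18: C, bond orders sum to 1 (valence 4) → 3 H
Total hydrogens: 16.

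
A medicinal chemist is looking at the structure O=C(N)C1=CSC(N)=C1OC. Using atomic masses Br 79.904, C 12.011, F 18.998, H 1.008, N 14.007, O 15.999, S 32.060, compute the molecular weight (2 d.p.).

First, the molecular formula is C6H8N2O2S (counting implicit H from valence).
  C: 6 × 12.011 = 72.066
  H: 8 × 1.008 = 8.064
  N: 2 × 14.007 = 28.014
  O: 2 × 15.999 = 31.998
  S: 1 × 32.060 = 32.060
Sum: 6×12.011 + 8×1.008 + 2×14.007 + 2×15.999 + 1×32.060 = 172.202 → 172.20 g/mol.

172.20 g/mol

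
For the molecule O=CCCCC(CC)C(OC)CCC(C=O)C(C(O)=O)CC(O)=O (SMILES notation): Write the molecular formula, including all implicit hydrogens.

Walk through each heavy atom and fill implicit hydrogens from standard valence (C 4, N 3, O 2, S 2, halogen 1):
  atom 1: O, bond orders sum to 2 (valence 2) → 0 H
  atom 2: C, bond orders sum to 3 (valence 4) → 1 H
  atom 3: C, bond orders sum to 2 (valence 4) → 2 H
  atom 4: C, bond orders sum to 2 (valence 4) → 2 H
  atom 5: C, bond orders sum to 2 (valence 4) → 2 H
  atom 6: C, bond orders sum to 3 (valence 4) → 1 H
  atom 7: C, bond orders sum to 2 (valence 4) → 2 H
  atom 8: C, bond orders sum to 1 (valence 4) → 3 H
  atom 9: C, bond orders sum to 3 (valence 4) → 1 H
  atom 10: O, bond orders sum to 2 (valence 2) → 0 H
  atom 11: C, bond orders sum to 1 (valence 4) → 3 H
  atom 12: C, bond orders sum to 2 (valence 4) → 2 H
  atom 13: C, bond orders sum to 2 (valence 4) → 2 H
  atom 14: C, bond orders sum to 3 (valence 4) → 1 H
  atom 15: C, bond orders sum to 3 (valence 4) → 1 H
  atom 16: O, bond orders sum to 2 (valence 2) → 0 H
  atom 17: C, bond orders sum to 3 (valence 4) → 1 H
  atom 18: C, bond orders sum to 4 (valence 4) → 0 H
  atom 19: O, bond orders sum to 1 (valence 2) → 1 H
  atom 20: O, bond orders sum to 2 (valence 2) → 0 H
  atom 21: C, bond orders sum to 2 (valence 4) → 2 H
  atom 22: C, bond orders sum to 4 (valence 4) → 0 H
  atom 23: O, bond orders sum to 1 (valence 2) → 1 H
  atom 24: O, bond orders sum to 2 (valence 2) → 0 H
Totals → C:17, H:28, O:7.

C17H28O7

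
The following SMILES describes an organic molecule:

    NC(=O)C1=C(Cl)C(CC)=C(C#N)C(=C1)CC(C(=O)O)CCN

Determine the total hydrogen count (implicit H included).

18

Walk through each heavy atom and fill implicit hydrogens from standard valence (C 4, N 3, O 2, S 2, halogen 1):
  atom 1: N, bond orders sum to 1 (valence 3) → 2 H
  atom 2: C, bond orders sum to 4 (valence 4) → 0 H
  atom 3: O, bond orders sum to 2 (valence 2) → 0 H
  atom 4: C, bond orders sum to 4 (valence 4) → 0 H
  atom 5: C, bond orders sum to 4 (valence 4) → 0 H
  atom 6: Cl (halogen, monovalent) → 0 H
  atom 7: C, bond orders sum to 4 (valence 4) → 0 H
  atom 8: C, bond orders sum to 2 (valence 4) → 2 H
  atom 9: C, bond orders sum to 1 (valence 4) → 3 H
  atom 10: C, bond orders sum to 4 (valence 4) → 0 H
  atom 11: C, bond orders sum to 4 (valence 4) → 0 H
  atom 12: N, bond orders sum to 3 (valence 3) → 0 H
  atom 13: C, bond orders sum to 4 (valence 4) → 0 H
  atom 14: C, bond orders sum to 3 (valence 4) → 1 H
  atom 15: C, bond orders sum to 2 (valence 4) → 2 H
  atom 16: C, bond orders sum to 3 (valence 4) → 1 H
  atom 17: C, bond orders sum to 4 (valence 4) → 0 H
  atom 18: O, bond orders sum to 2 (valence 2) → 0 H
  atom 19: O, bond orders sum to 1 (valence 2) → 1 H
  atom 20: C, bond orders sum to 2 (valence 4) → 2 H
  atom 21: C, bond orders sum to 2 (valence 4) → 2 H
  atom 22: N, bond orders sum to 1 (valence 3) → 2 H
Total hydrogens: 18.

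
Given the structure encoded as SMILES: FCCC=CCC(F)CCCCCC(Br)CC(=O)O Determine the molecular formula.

Walk through each heavy atom and fill implicit hydrogens from standard valence (C 4, N 3, O 2, S 2, halogen 1):
  atom 1: F (halogen, monovalent) → 0 H
  atom 2: C, bond orders sum to 2 (valence 4) → 2 H
  atom 3: C, bond orders sum to 2 (valence 4) → 2 H
  atom 4: C, bond orders sum to 3 (valence 4) → 1 H
  atom 5: C, bond orders sum to 3 (valence 4) → 1 H
  atom 6: C, bond orders sum to 2 (valence 4) → 2 H
  atom 7: C, bond orders sum to 3 (valence 4) → 1 H
  atom 8: F (halogen, monovalent) → 0 H
  atom 9: C, bond orders sum to 2 (valence 4) → 2 H
  atom 10: C, bond orders sum to 2 (valence 4) → 2 H
  atom 11: C, bond orders sum to 2 (valence 4) → 2 H
  atom 12: C, bond orders sum to 2 (valence 4) → 2 H
  atom 13: C, bond orders sum to 2 (valence 4) → 2 H
  atom 14: C, bond orders sum to 3 (valence 4) → 1 H
  atom 15: Br (halogen, monovalent) → 0 H
  atom 16: C, bond orders sum to 2 (valence 4) → 2 H
  atom 17: C, bond orders sum to 4 (valence 4) → 0 H
  atom 18: O, bond orders sum to 2 (valence 2) → 0 H
  atom 19: O, bond orders sum to 1 (valence 2) → 1 H
Totals → C:14, H:23, Br:1, F:2, O:2.

C14H23BrF2O2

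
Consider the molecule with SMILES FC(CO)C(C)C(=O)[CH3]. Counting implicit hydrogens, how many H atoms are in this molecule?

11

Walk through each heavy atom and fill implicit hydrogens from standard valence (C 4, N 3, O 2, S 2, halogen 1):
  atom 1: F (halogen, monovalent) → 0 H
  atom 2: C, bond orders sum to 3 (valence 4) → 1 H
  atom 3: C, bond orders sum to 2 (valence 4) → 2 H
  atom 4: O, bond orders sum to 1 (valence 2) → 1 H
  atom 5: C, bond orders sum to 3 (valence 4) → 1 H
  atom 6: C, bond orders sum to 1 (valence 4) → 3 H
  atom 7: C, bond orders sum to 4 (valence 4) → 0 H
  atom 8: O, bond orders sum to 2 (valence 2) → 0 H
  atom 9: C with explicit H count 3
Total hydrogens: 11.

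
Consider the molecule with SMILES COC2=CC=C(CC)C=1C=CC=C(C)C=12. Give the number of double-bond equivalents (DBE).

7

Degree of unsaturation = (number of rings) + (number of π bonds).
Ring closures in the SMILES: 2.
π bonds: 5 double bonds (each 1 DoU) → 5 DoU from unsaturation.
Total DoU = 2 + 5 = 7.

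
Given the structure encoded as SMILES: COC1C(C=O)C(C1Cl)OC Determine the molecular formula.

Walk through each heavy atom and fill implicit hydrogens from standard valence (C 4, N 3, O 2, S 2, halogen 1):
  atom 1: C, bond orders sum to 1 (valence 4) → 3 H
  atom 2: O, bond orders sum to 2 (valence 2) → 0 H
  atom 3: C, bond orders sum to 3 (valence 4) → 1 H
  atom 4: C, bond orders sum to 3 (valence 4) → 1 H
  atom 5: C, bond orders sum to 3 (valence 4) → 1 H
  atom 6: O, bond orders sum to 2 (valence 2) → 0 H
  atom 7: C, bond orders sum to 3 (valence 4) → 1 H
  atom 8: C, bond orders sum to 3 (valence 4) → 1 H
  atom 9: Cl (halogen, monovalent) → 0 H
  atom 10: O, bond orders sum to 2 (valence 2) → 0 H
  atom 11: C, bond orders sum to 1 (valence 4) → 3 H
Totals → C:7, H:11, Cl:1, O:3.
In Hill order: C7H11ClO3.

C7H11ClO3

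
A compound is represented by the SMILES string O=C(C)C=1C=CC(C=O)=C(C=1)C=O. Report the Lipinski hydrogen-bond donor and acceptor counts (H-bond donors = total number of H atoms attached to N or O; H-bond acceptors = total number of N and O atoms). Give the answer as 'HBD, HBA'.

Donors: find every N or O and count the H atoms it carries.
  atom 1 (O): bond orders sum to 2 → 0 H
  atom 9 (O): bond orders sum to 2 → 0 H
  atom 13 (O): bond orders sum to 2 → 0 H
Lipinski HBD = 0.
Acceptors: N atoms = 0, O atoms = 3 → HBA = 3.

0, 3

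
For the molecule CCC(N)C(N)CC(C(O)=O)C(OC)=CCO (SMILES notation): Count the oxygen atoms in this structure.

4

Scan the SMILES for O atoms (remember two-letter symbols like Cl and Br are single atoms).
Oxygen count: 4.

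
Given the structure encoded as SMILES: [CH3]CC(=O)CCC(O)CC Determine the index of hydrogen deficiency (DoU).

1

Molecular formula: C8H16O2.
DoU = (2C + 2 + N − H − X) / 2, where X is the halogen count and O/S are ignored.
    = (2·8 + 2 + 0 − 16 − 0) / 2 = 2 / 2 = 1.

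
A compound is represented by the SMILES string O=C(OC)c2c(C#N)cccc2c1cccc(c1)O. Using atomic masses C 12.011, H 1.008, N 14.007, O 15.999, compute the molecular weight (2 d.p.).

253.26 g/mol

First, the molecular formula is C15H11NO3 (counting implicit H from valence).
  C: 15 × 12.011 = 180.165
  H: 11 × 1.008 = 11.088
  N: 1 × 14.007 = 14.007
  O: 3 × 15.999 = 47.997
Sum: 15×12.011 + 11×1.008 + 1×14.007 + 3×15.999 = 253.257 → 253.26 g/mol.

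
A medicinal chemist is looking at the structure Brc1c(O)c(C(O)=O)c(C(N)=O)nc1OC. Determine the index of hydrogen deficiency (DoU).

6

Molecular formula: C8H7BrN2O5.
DoU = (2C + 2 + N − H − X) / 2, where X is the halogen count and O/S are ignored.
    = (2·8 + 2 + 2 − 7 − 1) / 2 = 12 / 2 = 6.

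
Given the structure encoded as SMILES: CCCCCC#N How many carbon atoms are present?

Count every carbon token in the SMILES (each C, including those in ring-closure positions and inside branches).
Carbon count: 6.

6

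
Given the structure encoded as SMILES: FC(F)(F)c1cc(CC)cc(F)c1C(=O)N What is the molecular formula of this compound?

C10H9F4NO

Walk through each heavy atom and fill implicit hydrogens from standard valence (C 4, N 3, O 2, S 2, halogen 1); for lowercase aromatic atoms, an aromatic c carries 1 H when it has two neighbours and 0 H with three, and aromatic n carries 0 H:
  atom 1: F (halogen, monovalent) → 0 H
  atom 2: C, bond orders sum to 4 (valence 4) → 0 H
  atom 3: F (halogen, monovalent) → 0 H
  atom 4: F (halogen, monovalent) → 0 H
  atom 5: aromatic c, 3 neighbours → 0 H
  atom 6: aromatic c, 2 neighbours → 1 H
  atom 7: aromatic c, 3 neighbours → 0 H
  atom 8: C, bond orders sum to 2 (valence 4) → 2 H
  atom 9: C, bond orders sum to 1 (valence 4) → 3 H
  atom 10: aromatic c, 2 neighbours → 1 H
  atom 11: aromatic c, 3 neighbours → 0 H
  atom 12: F (halogen, monovalent) → 0 H
  atom 13: aromatic c, 3 neighbours → 0 H
  atom 14: C, bond orders sum to 4 (valence 4) → 0 H
  atom 15: O, bond orders sum to 2 (valence 2) → 0 H
  atom 16: N, bond orders sum to 1 (valence 3) → 2 H
Totals → C:10, H:9, F:4, N:1, O:1.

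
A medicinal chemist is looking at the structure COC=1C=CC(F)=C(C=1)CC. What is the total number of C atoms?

9

Count every carbon token in the SMILES (each C, including those in ring-closure positions and inside branches).
Carbon count: 9.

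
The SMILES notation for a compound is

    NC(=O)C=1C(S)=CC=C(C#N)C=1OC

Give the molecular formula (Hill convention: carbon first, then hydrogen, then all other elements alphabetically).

Walk through each heavy atom and fill implicit hydrogens from standard valence (C 4, N 3, O 2, S 2, halogen 1):
  atom 1: N, bond orders sum to 1 (valence 3) → 2 H
  atom 2: C, bond orders sum to 4 (valence 4) → 0 H
  atom 3: O, bond orders sum to 2 (valence 2) → 0 H
  atom 4: C, bond orders sum to 4 (valence 4) → 0 H
  atom 5: C, bond orders sum to 4 (valence 4) → 0 H
  atom 6: S, bond orders sum to 1 (valence 2) → 1 H
  atom 7: C, bond orders sum to 3 (valence 4) → 1 H
  atom 8: C, bond orders sum to 3 (valence 4) → 1 H
  atom 9: C, bond orders sum to 4 (valence 4) → 0 H
  atom 10: C, bond orders sum to 4 (valence 4) → 0 H
  atom 11: N, bond orders sum to 3 (valence 3) → 0 H
  atom 12: C, bond orders sum to 4 (valence 4) → 0 H
  atom 13: O, bond orders sum to 2 (valence 2) → 0 H
  atom 14: C, bond orders sum to 1 (valence 4) → 3 H
Totals → C:9, H:8, N:2, O:2, S:1.
In Hill order: C9H8N2O2S.

C9H8N2O2S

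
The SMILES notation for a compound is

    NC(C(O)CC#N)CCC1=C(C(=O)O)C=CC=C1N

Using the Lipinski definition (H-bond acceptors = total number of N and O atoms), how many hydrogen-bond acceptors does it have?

6

N atoms: 3; O atoms: 3.
Lipinski HBA = 3 + 3 = 6.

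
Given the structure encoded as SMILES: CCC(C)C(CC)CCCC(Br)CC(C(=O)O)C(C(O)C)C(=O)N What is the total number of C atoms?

18

Count every carbon token in the SMILES (each C, including those in ring-closure positions and inside branches).
Carbon count: 18.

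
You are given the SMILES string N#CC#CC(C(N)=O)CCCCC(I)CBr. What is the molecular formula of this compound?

Walk through each heavy atom and fill implicit hydrogens from standard valence (C 4, N 3, O 2, S 2, halogen 1):
  atom 1: N, bond orders sum to 3 (valence 3) → 0 H
  atom 2: C, bond orders sum to 4 (valence 4) → 0 H
  atom 3: C, bond orders sum to 4 (valence 4) → 0 H
  atom 4: C, bond orders sum to 4 (valence 4) → 0 H
  atom 5: C, bond orders sum to 3 (valence 4) → 1 H
  atom 6: C, bond orders sum to 4 (valence 4) → 0 H
  atom 7: N, bond orders sum to 1 (valence 3) → 2 H
  atom 8: O, bond orders sum to 2 (valence 2) → 0 H
  atom 9: C, bond orders sum to 2 (valence 4) → 2 H
  atom 10: C, bond orders sum to 2 (valence 4) → 2 H
  atom 11: C, bond orders sum to 2 (valence 4) → 2 H
  atom 12: C, bond orders sum to 2 (valence 4) → 2 H
  atom 13: C, bond orders sum to 3 (valence 4) → 1 H
  atom 14: I (halogen, monovalent) → 0 H
  atom 15: C, bond orders sum to 2 (valence 4) → 2 H
  atom 16: Br (halogen, monovalent) → 0 H
Totals → C:11, H:14, Br:1, I:1, N:2, O:1.
In Hill order: C11H14BrIN2O.

C11H14BrIN2O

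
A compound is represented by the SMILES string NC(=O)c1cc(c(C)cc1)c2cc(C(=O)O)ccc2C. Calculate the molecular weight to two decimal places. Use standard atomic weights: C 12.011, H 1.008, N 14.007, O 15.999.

First, the molecular formula is C16H15NO3 (counting implicit H from valence).
  C: 16 × 12.011 = 192.176
  H: 15 × 1.008 = 15.120
  N: 1 × 14.007 = 14.007
  O: 3 × 15.999 = 47.997
Sum: 16×12.011 + 15×1.008 + 1×14.007 + 3×15.999 = 269.300 → 269.30 g/mol.

269.30 g/mol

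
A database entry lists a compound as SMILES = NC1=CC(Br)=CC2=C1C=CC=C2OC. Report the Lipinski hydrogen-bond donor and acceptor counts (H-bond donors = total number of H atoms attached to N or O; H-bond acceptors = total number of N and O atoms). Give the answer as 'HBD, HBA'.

2, 2

Donors: find every N or O and count the H atoms it carries.
  atom 1 (N): bond orders sum to 1 → 2 H
  atom 13 (O): bond orders sum to 2 → 0 H
Lipinski HBD = 2.
Acceptors: N atoms = 1, O atoms = 1 → HBA = 2.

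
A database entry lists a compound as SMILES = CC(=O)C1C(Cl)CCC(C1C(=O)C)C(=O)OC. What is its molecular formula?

Walk through each heavy atom and fill implicit hydrogens from standard valence (C 4, N 3, O 2, S 2, halogen 1):
  atom 1: C, bond orders sum to 1 (valence 4) → 3 H
  atom 2: C, bond orders sum to 4 (valence 4) → 0 H
  atom 3: O, bond orders sum to 2 (valence 2) → 0 H
  atom 4: C, bond orders sum to 3 (valence 4) → 1 H
  atom 5: C, bond orders sum to 3 (valence 4) → 1 H
  atom 6: Cl (halogen, monovalent) → 0 H
  atom 7: C, bond orders sum to 2 (valence 4) → 2 H
  atom 8: C, bond orders sum to 2 (valence 4) → 2 H
  atom 9: C, bond orders sum to 3 (valence 4) → 1 H
  atom 10: C, bond orders sum to 3 (valence 4) → 1 H
  atom 11: C, bond orders sum to 4 (valence 4) → 0 H
  atom 12: O, bond orders sum to 2 (valence 2) → 0 H
  atom 13: C, bond orders sum to 1 (valence 4) → 3 H
  atom 14: C, bond orders sum to 4 (valence 4) → 0 H
  atom 15: O, bond orders sum to 2 (valence 2) → 0 H
  atom 16: O, bond orders sum to 2 (valence 2) → 0 H
  atom 17: C, bond orders sum to 1 (valence 4) → 3 H
Totals → C:12, H:17, Cl:1, O:4.
In Hill order: C12H17ClO4.

C12H17ClO4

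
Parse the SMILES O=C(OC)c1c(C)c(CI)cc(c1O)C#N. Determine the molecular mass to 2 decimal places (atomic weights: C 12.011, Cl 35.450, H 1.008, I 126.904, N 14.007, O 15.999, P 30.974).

First, the molecular formula is C11H10INO3 (counting implicit H from valence).
  C: 11 × 12.011 = 132.121
  H: 10 × 1.008 = 10.080
  I: 1 × 126.904 = 126.904
  N: 1 × 14.007 = 14.007
  O: 3 × 15.999 = 47.997
Sum: 11×12.011 + 10×1.008 + 1×126.904 + 1×14.007 + 3×15.999 = 331.109 → 331.11 g/mol.

331.11 g/mol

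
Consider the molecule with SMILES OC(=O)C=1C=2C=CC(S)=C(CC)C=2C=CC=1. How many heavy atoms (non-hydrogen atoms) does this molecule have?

Every atom symbol written in the SMILES (organic subset) is one heavy atom; implicit H are not written.
Heavy atoms by element → C:13, O:2, S:1.
Total: 16.

16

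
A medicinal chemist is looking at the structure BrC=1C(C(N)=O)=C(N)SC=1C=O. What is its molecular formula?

Walk through each heavy atom and fill implicit hydrogens from standard valence (C 4, N 3, O 2, S 2, halogen 1):
  atom 1: Br (halogen, monovalent) → 0 H
  atom 2: C, bond orders sum to 4 (valence 4) → 0 H
  atom 3: C, bond orders sum to 4 (valence 4) → 0 H
  atom 4: C, bond orders sum to 4 (valence 4) → 0 H
  atom 5: N, bond orders sum to 1 (valence 3) → 2 H
  atom 6: O, bond orders sum to 2 (valence 2) → 0 H
  atom 7: C, bond orders sum to 4 (valence 4) → 0 H
  atom 8: N, bond orders sum to 1 (valence 3) → 2 H
  atom 9: S, bond orders sum to 2 (valence 2) → 0 H
  atom 10: C, bond orders sum to 4 (valence 4) → 0 H
  atom 11: C, bond orders sum to 3 (valence 4) → 1 H
  atom 12: O, bond orders sum to 2 (valence 2) → 0 H
Totals → C:6, H:5, Br:1, N:2, O:2, S:1.

C6H5BrN2O2S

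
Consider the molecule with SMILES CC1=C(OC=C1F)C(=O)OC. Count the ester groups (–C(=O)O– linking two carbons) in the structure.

The ester motif appears at heavy-atom position 8 in the SMILES.
Ester count: 1.

1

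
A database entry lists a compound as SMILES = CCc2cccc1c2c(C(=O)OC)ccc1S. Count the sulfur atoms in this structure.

1

Scan the SMILES for S atoms (remember two-letter symbols like Cl and Br are single atoms).
Sulfur count: 1.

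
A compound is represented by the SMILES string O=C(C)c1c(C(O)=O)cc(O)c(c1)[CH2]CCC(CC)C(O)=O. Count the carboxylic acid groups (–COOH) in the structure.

The carboxylic acid motif appears at heavy-atom positions 6, 20 in the SMILES.
Other groups present: 1 hydroxyl, 1 ketone.
Carboxylic acid count: 2.

2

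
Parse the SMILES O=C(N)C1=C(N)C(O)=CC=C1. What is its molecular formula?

C7H8N2O2

Walk through each heavy atom and fill implicit hydrogens from standard valence (C 4, N 3, O 2, S 2, halogen 1):
  atom 1: O, bond orders sum to 2 (valence 2) → 0 H
  atom 2: C, bond orders sum to 4 (valence 4) → 0 H
  atom 3: N, bond orders sum to 1 (valence 3) → 2 H
  atom 4: C, bond orders sum to 4 (valence 4) → 0 H
  atom 5: C, bond orders sum to 4 (valence 4) → 0 H
  atom 6: N, bond orders sum to 1 (valence 3) → 2 H
  atom 7: C, bond orders sum to 4 (valence 4) → 0 H
  atom 8: O, bond orders sum to 1 (valence 2) → 1 H
  atom 9: C, bond orders sum to 3 (valence 4) → 1 H
  atom 10: C, bond orders sum to 3 (valence 4) → 1 H
  atom 11: C, bond orders sum to 3 (valence 4) → 1 H
Totals → C:7, H:8, N:2, O:2.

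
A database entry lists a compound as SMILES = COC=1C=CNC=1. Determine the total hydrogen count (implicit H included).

Walk through each heavy atom and fill implicit hydrogens from standard valence (C 4, N 3, O 2, S 2, halogen 1):
  atom 1: C, bond orders sum to 1 (valence 4) → 3 H
  atom 2: O, bond orders sum to 2 (valence 2) → 0 H
  atom 3: C, bond orders sum to 4 (valence 4) → 0 H
  atom 4: C, bond orders sum to 3 (valence 4) → 1 H
  atom 5: C, bond orders sum to 3 (valence 4) → 1 H
  atom 6: N, bond orders sum to 2 (valence 3) → 1 H
  atom 7: C, bond orders sum to 3 (valence 4) → 1 H
Total hydrogens: 7.

7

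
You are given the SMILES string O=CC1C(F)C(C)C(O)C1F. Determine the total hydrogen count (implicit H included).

10

Walk through each heavy atom and fill implicit hydrogens from standard valence (C 4, N 3, O 2, S 2, halogen 1):
  atom 1: O, bond orders sum to 2 (valence 2) → 0 H
  atom 2: C, bond orders sum to 3 (valence 4) → 1 H
  atom 3: C, bond orders sum to 3 (valence 4) → 1 H
  atom 4: C, bond orders sum to 3 (valence 4) → 1 H
  atom 5: F (halogen, monovalent) → 0 H
  atom 6: C, bond orders sum to 3 (valence 4) → 1 H
  atom 7: C, bond orders sum to 1 (valence 4) → 3 H
  atom 8: C, bond orders sum to 3 (valence 4) → 1 H
  atom 9: O, bond orders sum to 1 (valence 2) → 1 H
  atom 10: C, bond orders sum to 3 (valence 4) → 1 H
  atom 11: F (halogen, monovalent) → 0 H
Total hydrogens: 10.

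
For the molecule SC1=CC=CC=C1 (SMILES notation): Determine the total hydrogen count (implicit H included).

6

Walk through each heavy atom and fill implicit hydrogens from standard valence (C 4, N 3, O 2, S 2, halogen 1):
  atom 1: S, bond orders sum to 1 (valence 2) → 1 H
  atom 2: C, bond orders sum to 4 (valence 4) → 0 H
  atom 3: C, bond orders sum to 3 (valence 4) → 1 H
  atom 4: C, bond orders sum to 3 (valence 4) → 1 H
  atom 5: C, bond orders sum to 3 (valence 4) → 1 H
  atom 6: C, bond orders sum to 3 (valence 4) → 1 H
  atom 7: C, bond orders sum to 3 (valence 4) → 1 H
Total hydrogens: 6.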